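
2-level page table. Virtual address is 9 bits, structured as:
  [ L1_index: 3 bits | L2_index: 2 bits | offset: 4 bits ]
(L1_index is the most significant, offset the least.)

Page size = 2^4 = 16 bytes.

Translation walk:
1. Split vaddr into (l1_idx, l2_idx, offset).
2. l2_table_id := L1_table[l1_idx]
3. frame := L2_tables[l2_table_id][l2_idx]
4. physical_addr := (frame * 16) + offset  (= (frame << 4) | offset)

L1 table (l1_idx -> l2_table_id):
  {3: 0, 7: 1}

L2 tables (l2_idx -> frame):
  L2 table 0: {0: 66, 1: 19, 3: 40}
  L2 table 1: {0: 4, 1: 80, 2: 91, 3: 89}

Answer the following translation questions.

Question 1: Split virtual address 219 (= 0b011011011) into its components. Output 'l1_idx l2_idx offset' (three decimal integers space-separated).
vaddr = 219 = 0b011011011
  top 3 bits -> l1_idx = 3
  next 2 bits -> l2_idx = 1
  bottom 4 bits -> offset = 11

Answer: 3 1 11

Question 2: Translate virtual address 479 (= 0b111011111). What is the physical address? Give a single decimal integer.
Answer: 1295

Derivation:
vaddr = 479 = 0b111011111
Split: l1_idx=7, l2_idx=1, offset=15
L1[7] = 1
L2[1][1] = 80
paddr = 80 * 16 + 15 = 1295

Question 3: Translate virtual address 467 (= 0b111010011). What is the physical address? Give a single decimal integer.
vaddr = 467 = 0b111010011
Split: l1_idx=7, l2_idx=1, offset=3
L1[7] = 1
L2[1][1] = 80
paddr = 80 * 16 + 3 = 1283

Answer: 1283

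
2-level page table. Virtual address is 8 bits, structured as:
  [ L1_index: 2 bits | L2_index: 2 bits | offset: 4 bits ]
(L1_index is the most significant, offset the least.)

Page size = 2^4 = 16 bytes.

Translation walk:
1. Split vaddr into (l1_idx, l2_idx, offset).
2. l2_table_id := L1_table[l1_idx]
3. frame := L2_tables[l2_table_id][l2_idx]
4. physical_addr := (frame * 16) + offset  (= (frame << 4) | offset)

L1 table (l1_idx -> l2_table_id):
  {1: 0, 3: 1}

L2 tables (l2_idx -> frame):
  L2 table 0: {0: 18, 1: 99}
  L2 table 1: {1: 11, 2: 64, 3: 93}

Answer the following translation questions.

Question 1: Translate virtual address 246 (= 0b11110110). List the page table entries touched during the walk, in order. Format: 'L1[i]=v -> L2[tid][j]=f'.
vaddr = 246 = 0b11110110
Split: l1_idx=3, l2_idx=3, offset=6

Answer: L1[3]=1 -> L2[1][3]=93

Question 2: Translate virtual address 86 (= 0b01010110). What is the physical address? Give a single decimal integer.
Answer: 1590

Derivation:
vaddr = 86 = 0b01010110
Split: l1_idx=1, l2_idx=1, offset=6
L1[1] = 0
L2[0][1] = 99
paddr = 99 * 16 + 6 = 1590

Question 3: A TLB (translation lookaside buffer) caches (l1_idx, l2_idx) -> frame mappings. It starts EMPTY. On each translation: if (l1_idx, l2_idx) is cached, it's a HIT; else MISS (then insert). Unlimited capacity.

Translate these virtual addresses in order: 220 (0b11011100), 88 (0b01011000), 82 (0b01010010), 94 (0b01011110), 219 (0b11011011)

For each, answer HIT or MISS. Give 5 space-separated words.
vaddr=220: (3,1) not in TLB -> MISS, insert
vaddr=88: (1,1) not in TLB -> MISS, insert
vaddr=82: (1,1) in TLB -> HIT
vaddr=94: (1,1) in TLB -> HIT
vaddr=219: (3,1) in TLB -> HIT

Answer: MISS MISS HIT HIT HIT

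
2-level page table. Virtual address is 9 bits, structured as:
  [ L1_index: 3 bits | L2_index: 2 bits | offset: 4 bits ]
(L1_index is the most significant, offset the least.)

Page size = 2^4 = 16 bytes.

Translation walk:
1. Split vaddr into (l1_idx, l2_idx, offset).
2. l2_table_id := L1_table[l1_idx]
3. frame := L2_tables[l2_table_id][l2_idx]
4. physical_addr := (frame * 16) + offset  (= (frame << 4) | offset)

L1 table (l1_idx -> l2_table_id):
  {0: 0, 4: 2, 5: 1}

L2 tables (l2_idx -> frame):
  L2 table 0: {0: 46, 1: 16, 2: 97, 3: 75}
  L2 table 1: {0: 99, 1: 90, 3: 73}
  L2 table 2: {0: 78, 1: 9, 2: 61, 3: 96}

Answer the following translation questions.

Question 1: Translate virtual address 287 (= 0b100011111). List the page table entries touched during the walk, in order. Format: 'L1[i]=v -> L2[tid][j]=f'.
Answer: L1[4]=2 -> L2[2][1]=9

Derivation:
vaddr = 287 = 0b100011111
Split: l1_idx=4, l2_idx=1, offset=15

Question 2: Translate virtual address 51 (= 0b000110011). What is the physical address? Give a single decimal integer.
Answer: 1203

Derivation:
vaddr = 51 = 0b000110011
Split: l1_idx=0, l2_idx=3, offset=3
L1[0] = 0
L2[0][3] = 75
paddr = 75 * 16 + 3 = 1203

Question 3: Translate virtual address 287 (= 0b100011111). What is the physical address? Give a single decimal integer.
Answer: 159

Derivation:
vaddr = 287 = 0b100011111
Split: l1_idx=4, l2_idx=1, offset=15
L1[4] = 2
L2[2][1] = 9
paddr = 9 * 16 + 15 = 159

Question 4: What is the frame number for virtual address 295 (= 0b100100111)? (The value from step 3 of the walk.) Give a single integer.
Answer: 61

Derivation:
vaddr = 295: l1_idx=4, l2_idx=2
L1[4] = 2; L2[2][2] = 61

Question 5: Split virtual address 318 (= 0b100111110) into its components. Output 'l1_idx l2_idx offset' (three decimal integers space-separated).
Answer: 4 3 14

Derivation:
vaddr = 318 = 0b100111110
  top 3 bits -> l1_idx = 4
  next 2 bits -> l2_idx = 3
  bottom 4 bits -> offset = 14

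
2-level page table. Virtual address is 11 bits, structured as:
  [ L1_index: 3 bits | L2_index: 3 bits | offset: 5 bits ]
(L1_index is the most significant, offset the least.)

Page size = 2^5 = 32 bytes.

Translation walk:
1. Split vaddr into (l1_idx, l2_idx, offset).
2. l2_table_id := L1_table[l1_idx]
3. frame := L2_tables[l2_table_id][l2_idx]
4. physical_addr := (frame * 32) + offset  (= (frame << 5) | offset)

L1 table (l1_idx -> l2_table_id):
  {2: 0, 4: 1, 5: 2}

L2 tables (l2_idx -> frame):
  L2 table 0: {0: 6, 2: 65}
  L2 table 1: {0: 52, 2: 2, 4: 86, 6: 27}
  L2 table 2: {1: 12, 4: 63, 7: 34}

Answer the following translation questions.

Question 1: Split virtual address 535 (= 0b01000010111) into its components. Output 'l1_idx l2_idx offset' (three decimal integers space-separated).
vaddr = 535 = 0b01000010111
  top 3 bits -> l1_idx = 2
  next 3 bits -> l2_idx = 0
  bottom 5 bits -> offset = 23

Answer: 2 0 23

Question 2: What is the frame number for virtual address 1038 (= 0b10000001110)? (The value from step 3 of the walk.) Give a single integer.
Answer: 52

Derivation:
vaddr = 1038: l1_idx=4, l2_idx=0
L1[4] = 1; L2[1][0] = 52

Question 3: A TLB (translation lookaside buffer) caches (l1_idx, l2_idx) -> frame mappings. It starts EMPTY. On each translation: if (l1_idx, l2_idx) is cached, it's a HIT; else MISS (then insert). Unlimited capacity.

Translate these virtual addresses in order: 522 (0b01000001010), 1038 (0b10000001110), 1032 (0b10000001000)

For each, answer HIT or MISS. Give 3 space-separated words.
vaddr=522: (2,0) not in TLB -> MISS, insert
vaddr=1038: (4,0) not in TLB -> MISS, insert
vaddr=1032: (4,0) in TLB -> HIT

Answer: MISS MISS HIT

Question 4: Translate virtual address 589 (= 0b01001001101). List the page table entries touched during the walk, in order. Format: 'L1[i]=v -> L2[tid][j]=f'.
Answer: L1[2]=0 -> L2[0][2]=65

Derivation:
vaddr = 589 = 0b01001001101
Split: l1_idx=2, l2_idx=2, offset=13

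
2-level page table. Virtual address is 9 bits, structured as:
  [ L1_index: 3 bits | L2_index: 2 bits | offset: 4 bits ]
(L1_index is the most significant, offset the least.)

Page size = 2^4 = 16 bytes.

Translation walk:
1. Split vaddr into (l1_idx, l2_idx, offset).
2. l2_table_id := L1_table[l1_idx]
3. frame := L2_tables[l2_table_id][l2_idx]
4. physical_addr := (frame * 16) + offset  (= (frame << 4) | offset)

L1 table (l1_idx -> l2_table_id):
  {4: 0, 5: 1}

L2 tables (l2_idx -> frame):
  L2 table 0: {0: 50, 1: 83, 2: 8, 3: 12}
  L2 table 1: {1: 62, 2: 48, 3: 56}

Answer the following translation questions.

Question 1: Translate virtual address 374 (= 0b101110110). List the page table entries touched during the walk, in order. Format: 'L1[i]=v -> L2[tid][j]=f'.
vaddr = 374 = 0b101110110
Split: l1_idx=5, l2_idx=3, offset=6

Answer: L1[5]=1 -> L2[1][3]=56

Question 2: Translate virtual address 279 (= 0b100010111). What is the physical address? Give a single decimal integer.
Answer: 1335

Derivation:
vaddr = 279 = 0b100010111
Split: l1_idx=4, l2_idx=1, offset=7
L1[4] = 0
L2[0][1] = 83
paddr = 83 * 16 + 7 = 1335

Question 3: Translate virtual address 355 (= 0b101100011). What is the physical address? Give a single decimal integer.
vaddr = 355 = 0b101100011
Split: l1_idx=5, l2_idx=2, offset=3
L1[5] = 1
L2[1][2] = 48
paddr = 48 * 16 + 3 = 771

Answer: 771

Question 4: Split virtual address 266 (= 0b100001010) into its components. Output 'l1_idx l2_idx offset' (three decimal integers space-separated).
vaddr = 266 = 0b100001010
  top 3 bits -> l1_idx = 4
  next 2 bits -> l2_idx = 0
  bottom 4 bits -> offset = 10

Answer: 4 0 10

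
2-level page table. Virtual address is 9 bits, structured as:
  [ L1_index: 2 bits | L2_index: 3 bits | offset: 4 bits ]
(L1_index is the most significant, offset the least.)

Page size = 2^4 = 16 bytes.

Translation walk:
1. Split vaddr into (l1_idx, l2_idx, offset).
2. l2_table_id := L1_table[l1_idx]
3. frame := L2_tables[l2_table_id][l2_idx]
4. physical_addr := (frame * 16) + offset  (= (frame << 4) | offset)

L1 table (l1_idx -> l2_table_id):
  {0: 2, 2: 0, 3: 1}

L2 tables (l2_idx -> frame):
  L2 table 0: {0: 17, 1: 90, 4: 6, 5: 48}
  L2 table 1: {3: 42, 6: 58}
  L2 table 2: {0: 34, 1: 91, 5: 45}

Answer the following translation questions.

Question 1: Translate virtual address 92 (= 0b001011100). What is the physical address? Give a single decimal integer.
vaddr = 92 = 0b001011100
Split: l1_idx=0, l2_idx=5, offset=12
L1[0] = 2
L2[2][5] = 45
paddr = 45 * 16 + 12 = 732

Answer: 732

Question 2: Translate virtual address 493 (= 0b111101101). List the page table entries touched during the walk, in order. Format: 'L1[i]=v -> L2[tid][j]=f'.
Answer: L1[3]=1 -> L2[1][6]=58

Derivation:
vaddr = 493 = 0b111101101
Split: l1_idx=3, l2_idx=6, offset=13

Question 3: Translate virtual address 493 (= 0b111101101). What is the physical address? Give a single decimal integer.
vaddr = 493 = 0b111101101
Split: l1_idx=3, l2_idx=6, offset=13
L1[3] = 1
L2[1][6] = 58
paddr = 58 * 16 + 13 = 941

Answer: 941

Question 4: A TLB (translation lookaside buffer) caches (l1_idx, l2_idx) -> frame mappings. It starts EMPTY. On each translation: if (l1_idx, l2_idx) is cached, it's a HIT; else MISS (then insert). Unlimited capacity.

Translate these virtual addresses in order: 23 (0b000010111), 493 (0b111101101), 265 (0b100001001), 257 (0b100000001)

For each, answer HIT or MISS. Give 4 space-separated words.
vaddr=23: (0,1) not in TLB -> MISS, insert
vaddr=493: (3,6) not in TLB -> MISS, insert
vaddr=265: (2,0) not in TLB -> MISS, insert
vaddr=257: (2,0) in TLB -> HIT

Answer: MISS MISS MISS HIT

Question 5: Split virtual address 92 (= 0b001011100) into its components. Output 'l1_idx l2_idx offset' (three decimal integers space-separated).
vaddr = 92 = 0b001011100
  top 2 bits -> l1_idx = 0
  next 3 bits -> l2_idx = 5
  bottom 4 bits -> offset = 12

Answer: 0 5 12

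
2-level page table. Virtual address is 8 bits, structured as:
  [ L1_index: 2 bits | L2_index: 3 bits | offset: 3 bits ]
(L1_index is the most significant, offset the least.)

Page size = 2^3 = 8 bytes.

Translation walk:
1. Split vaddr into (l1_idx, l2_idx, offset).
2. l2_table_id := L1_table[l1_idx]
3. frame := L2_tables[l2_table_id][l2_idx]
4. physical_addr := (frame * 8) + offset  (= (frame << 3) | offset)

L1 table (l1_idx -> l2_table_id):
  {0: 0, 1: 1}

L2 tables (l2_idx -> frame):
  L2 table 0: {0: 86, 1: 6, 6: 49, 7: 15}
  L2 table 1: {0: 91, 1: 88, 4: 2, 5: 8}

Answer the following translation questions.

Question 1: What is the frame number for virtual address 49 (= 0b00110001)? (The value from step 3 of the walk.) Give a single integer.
vaddr = 49: l1_idx=0, l2_idx=6
L1[0] = 0; L2[0][6] = 49

Answer: 49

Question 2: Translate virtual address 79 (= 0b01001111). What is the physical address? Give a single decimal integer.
vaddr = 79 = 0b01001111
Split: l1_idx=1, l2_idx=1, offset=7
L1[1] = 1
L2[1][1] = 88
paddr = 88 * 8 + 7 = 711

Answer: 711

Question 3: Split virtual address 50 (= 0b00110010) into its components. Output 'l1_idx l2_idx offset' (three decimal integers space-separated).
vaddr = 50 = 0b00110010
  top 2 bits -> l1_idx = 0
  next 3 bits -> l2_idx = 6
  bottom 3 bits -> offset = 2

Answer: 0 6 2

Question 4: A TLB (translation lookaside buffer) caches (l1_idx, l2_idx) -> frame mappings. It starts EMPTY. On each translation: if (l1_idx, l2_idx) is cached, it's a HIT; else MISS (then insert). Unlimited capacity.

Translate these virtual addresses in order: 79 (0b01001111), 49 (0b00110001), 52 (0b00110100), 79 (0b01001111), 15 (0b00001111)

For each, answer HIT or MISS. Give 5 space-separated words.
Answer: MISS MISS HIT HIT MISS

Derivation:
vaddr=79: (1,1) not in TLB -> MISS, insert
vaddr=49: (0,6) not in TLB -> MISS, insert
vaddr=52: (0,6) in TLB -> HIT
vaddr=79: (1,1) in TLB -> HIT
vaddr=15: (0,1) not in TLB -> MISS, insert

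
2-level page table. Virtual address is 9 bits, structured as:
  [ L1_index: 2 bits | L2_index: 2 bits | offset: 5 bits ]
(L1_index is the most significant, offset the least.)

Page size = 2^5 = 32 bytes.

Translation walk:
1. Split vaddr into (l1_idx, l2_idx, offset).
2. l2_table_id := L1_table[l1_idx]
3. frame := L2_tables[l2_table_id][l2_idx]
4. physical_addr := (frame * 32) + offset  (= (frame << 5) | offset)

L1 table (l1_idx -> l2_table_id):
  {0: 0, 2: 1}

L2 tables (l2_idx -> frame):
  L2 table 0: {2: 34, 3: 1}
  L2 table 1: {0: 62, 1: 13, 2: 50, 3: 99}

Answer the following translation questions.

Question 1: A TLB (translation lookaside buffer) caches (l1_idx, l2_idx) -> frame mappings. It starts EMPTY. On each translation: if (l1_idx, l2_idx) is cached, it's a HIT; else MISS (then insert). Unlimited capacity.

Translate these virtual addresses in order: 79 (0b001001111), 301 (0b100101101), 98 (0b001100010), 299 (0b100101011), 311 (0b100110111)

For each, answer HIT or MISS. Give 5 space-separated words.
Answer: MISS MISS MISS HIT HIT

Derivation:
vaddr=79: (0,2) not in TLB -> MISS, insert
vaddr=301: (2,1) not in TLB -> MISS, insert
vaddr=98: (0,3) not in TLB -> MISS, insert
vaddr=299: (2,1) in TLB -> HIT
vaddr=311: (2,1) in TLB -> HIT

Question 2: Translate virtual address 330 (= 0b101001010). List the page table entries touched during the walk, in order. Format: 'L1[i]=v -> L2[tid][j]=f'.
vaddr = 330 = 0b101001010
Split: l1_idx=2, l2_idx=2, offset=10

Answer: L1[2]=1 -> L2[1][2]=50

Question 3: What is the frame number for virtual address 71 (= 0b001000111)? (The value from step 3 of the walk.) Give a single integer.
vaddr = 71: l1_idx=0, l2_idx=2
L1[0] = 0; L2[0][2] = 34

Answer: 34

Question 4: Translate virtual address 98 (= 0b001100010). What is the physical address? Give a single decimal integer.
Answer: 34

Derivation:
vaddr = 98 = 0b001100010
Split: l1_idx=0, l2_idx=3, offset=2
L1[0] = 0
L2[0][3] = 1
paddr = 1 * 32 + 2 = 34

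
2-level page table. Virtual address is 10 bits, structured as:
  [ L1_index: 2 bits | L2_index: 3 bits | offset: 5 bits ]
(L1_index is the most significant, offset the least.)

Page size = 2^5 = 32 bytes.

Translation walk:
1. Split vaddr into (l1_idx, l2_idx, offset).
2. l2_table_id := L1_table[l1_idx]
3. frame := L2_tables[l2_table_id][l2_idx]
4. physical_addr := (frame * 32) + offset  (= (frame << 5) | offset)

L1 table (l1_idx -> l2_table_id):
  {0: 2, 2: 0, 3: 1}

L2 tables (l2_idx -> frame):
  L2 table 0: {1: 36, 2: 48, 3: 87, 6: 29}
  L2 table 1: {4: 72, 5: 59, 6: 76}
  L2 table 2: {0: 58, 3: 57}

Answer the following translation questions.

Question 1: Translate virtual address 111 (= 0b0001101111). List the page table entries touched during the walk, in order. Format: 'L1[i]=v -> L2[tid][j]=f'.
Answer: L1[0]=2 -> L2[2][3]=57

Derivation:
vaddr = 111 = 0b0001101111
Split: l1_idx=0, l2_idx=3, offset=15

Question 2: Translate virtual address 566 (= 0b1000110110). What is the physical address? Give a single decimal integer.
vaddr = 566 = 0b1000110110
Split: l1_idx=2, l2_idx=1, offset=22
L1[2] = 0
L2[0][1] = 36
paddr = 36 * 32 + 22 = 1174

Answer: 1174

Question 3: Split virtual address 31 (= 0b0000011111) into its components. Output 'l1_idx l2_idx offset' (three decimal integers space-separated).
vaddr = 31 = 0b0000011111
  top 2 bits -> l1_idx = 0
  next 3 bits -> l2_idx = 0
  bottom 5 bits -> offset = 31

Answer: 0 0 31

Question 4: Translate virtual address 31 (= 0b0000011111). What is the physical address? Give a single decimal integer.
vaddr = 31 = 0b0000011111
Split: l1_idx=0, l2_idx=0, offset=31
L1[0] = 2
L2[2][0] = 58
paddr = 58 * 32 + 31 = 1887

Answer: 1887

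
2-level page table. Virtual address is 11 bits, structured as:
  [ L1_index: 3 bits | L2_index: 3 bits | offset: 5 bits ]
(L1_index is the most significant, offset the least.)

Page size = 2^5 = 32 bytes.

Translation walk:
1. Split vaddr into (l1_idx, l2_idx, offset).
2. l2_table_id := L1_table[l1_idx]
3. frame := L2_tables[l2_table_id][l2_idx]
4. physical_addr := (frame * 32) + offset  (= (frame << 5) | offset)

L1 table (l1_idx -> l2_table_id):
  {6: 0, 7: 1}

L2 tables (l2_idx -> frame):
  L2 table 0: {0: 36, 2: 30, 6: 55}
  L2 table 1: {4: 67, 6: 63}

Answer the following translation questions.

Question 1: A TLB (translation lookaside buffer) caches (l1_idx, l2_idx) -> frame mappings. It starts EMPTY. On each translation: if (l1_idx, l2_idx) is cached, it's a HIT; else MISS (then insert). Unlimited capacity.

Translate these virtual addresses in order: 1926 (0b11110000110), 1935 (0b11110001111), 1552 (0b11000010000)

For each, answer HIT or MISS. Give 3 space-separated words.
Answer: MISS HIT MISS

Derivation:
vaddr=1926: (7,4) not in TLB -> MISS, insert
vaddr=1935: (7,4) in TLB -> HIT
vaddr=1552: (6,0) not in TLB -> MISS, insert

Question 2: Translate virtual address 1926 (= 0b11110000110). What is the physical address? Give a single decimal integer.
Answer: 2150

Derivation:
vaddr = 1926 = 0b11110000110
Split: l1_idx=7, l2_idx=4, offset=6
L1[7] = 1
L2[1][4] = 67
paddr = 67 * 32 + 6 = 2150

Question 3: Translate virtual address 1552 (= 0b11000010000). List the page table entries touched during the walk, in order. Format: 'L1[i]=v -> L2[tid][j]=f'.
vaddr = 1552 = 0b11000010000
Split: l1_idx=6, l2_idx=0, offset=16

Answer: L1[6]=0 -> L2[0][0]=36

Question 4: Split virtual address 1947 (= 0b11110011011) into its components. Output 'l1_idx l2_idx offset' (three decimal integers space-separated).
vaddr = 1947 = 0b11110011011
  top 3 bits -> l1_idx = 7
  next 3 bits -> l2_idx = 4
  bottom 5 bits -> offset = 27

Answer: 7 4 27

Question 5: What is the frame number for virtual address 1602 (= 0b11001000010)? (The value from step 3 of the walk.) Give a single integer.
Answer: 30

Derivation:
vaddr = 1602: l1_idx=6, l2_idx=2
L1[6] = 0; L2[0][2] = 30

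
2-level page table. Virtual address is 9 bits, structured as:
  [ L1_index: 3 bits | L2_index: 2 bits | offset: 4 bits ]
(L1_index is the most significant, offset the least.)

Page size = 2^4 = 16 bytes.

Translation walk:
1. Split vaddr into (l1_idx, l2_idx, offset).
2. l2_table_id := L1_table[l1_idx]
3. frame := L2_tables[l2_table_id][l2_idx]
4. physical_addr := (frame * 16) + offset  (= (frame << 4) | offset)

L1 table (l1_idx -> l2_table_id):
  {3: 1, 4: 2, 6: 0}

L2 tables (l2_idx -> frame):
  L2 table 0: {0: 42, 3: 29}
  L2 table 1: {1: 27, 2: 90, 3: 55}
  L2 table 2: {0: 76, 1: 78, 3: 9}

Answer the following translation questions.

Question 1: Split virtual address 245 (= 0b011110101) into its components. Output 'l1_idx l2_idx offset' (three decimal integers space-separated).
vaddr = 245 = 0b011110101
  top 3 bits -> l1_idx = 3
  next 2 bits -> l2_idx = 3
  bottom 4 bits -> offset = 5

Answer: 3 3 5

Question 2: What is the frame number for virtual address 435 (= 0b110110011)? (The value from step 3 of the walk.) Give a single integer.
vaddr = 435: l1_idx=6, l2_idx=3
L1[6] = 0; L2[0][3] = 29

Answer: 29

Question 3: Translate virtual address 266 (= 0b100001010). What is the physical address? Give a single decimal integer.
Answer: 1226

Derivation:
vaddr = 266 = 0b100001010
Split: l1_idx=4, l2_idx=0, offset=10
L1[4] = 2
L2[2][0] = 76
paddr = 76 * 16 + 10 = 1226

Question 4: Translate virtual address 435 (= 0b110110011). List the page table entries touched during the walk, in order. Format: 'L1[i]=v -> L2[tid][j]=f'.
Answer: L1[6]=0 -> L2[0][3]=29

Derivation:
vaddr = 435 = 0b110110011
Split: l1_idx=6, l2_idx=3, offset=3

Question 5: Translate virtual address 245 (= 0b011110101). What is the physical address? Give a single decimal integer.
Answer: 885

Derivation:
vaddr = 245 = 0b011110101
Split: l1_idx=3, l2_idx=3, offset=5
L1[3] = 1
L2[1][3] = 55
paddr = 55 * 16 + 5 = 885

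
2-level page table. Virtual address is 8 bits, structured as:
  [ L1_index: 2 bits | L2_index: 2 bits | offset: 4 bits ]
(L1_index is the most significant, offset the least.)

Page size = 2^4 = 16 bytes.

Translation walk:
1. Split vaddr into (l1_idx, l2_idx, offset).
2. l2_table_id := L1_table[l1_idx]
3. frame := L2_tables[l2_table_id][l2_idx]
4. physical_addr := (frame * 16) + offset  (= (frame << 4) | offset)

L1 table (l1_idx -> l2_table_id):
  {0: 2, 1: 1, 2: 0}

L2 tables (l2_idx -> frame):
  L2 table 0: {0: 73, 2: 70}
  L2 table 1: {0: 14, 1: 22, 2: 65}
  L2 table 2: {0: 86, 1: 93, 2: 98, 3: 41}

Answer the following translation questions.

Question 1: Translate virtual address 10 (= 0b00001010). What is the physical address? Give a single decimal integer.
Answer: 1386

Derivation:
vaddr = 10 = 0b00001010
Split: l1_idx=0, l2_idx=0, offset=10
L1[0] = 2
L2[2][0] = 86
paddr = 86 * 16 + 10 = 1386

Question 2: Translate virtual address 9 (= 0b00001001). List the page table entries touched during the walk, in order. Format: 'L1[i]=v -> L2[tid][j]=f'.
Answer: L1[0]=2 -> L2[2][0]=86

Derivation:
vaddr = 9 = 0b00001001
Split: l1_idx=0, l2_idx=0, offset=9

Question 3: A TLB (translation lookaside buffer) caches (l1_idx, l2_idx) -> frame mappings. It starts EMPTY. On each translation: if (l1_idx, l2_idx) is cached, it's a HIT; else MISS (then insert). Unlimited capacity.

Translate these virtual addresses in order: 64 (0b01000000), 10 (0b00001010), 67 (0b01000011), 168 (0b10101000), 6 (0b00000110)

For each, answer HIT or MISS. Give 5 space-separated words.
vaddr=64: (1,0) not in TLB -> MISS, insert
vaddr=10: (0,0) not in TLB -> MISS, insert
vaddr=67: (1,0) in TLB -> HIT
vaddr=168: (2,2) not in TLB -> MISS, insert
vaddr=6: (0,0) in TLB -> HIT

Answer: MISS MISS HIT MISS HIT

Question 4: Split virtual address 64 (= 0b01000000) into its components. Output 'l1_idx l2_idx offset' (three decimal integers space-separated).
vaddr = 64 = 0b01000000
  top 2 bits -> l1_idx = 1
  next 2 bits -> l2_idx = 0
  bottom 4 bits -> offset = 0

Answer: 1 0 0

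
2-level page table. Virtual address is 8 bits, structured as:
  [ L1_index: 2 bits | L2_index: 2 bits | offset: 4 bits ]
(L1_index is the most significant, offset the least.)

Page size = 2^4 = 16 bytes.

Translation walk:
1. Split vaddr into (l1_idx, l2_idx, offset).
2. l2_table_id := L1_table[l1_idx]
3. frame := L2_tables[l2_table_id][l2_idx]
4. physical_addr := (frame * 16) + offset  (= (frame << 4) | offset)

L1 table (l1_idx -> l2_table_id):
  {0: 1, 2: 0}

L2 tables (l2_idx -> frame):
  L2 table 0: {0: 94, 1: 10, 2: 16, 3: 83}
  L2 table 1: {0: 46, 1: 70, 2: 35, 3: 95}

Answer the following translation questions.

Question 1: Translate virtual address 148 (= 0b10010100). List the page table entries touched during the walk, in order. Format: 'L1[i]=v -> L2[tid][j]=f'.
Answer: L1[2]=0 -> L2[0][1]=10

Derivation:
vaddr = 148 = 0b10010100
Split: l1_idx=2, l2_idx=1, offset=4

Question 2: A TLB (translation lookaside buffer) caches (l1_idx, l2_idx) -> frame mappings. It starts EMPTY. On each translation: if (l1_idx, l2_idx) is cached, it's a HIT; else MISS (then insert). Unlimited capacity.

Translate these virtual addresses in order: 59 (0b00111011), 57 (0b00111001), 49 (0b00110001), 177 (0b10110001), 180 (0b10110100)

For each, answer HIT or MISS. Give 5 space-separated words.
vaddr=59: (0,3) not in TLB -> MISS, insert
vaddr=57: (0,3) in TLB -> HIT
vaddr=49: (0,3) in TLB -> HIT
vaddr=177: (2,3) not in TLB -> MISS, insert
vaddr=180: (2,3) in TLB -> HIT

Answer: MISS HIT HIT MISS HIT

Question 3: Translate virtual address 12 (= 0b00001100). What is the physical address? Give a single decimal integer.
Answer: 748

Derivation:
vaddr = 12 = 0b00001100
Split: l1_idx=0, l2_idx=0, offset=12
L1[0] = 1
L2[1][0] = 46
paddr = 46 * 16 + 12 = 748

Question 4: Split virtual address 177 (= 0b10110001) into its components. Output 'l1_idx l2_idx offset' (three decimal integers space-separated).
vaddr = 177 = 0b10110001
  top 2 bits -> l1_idx = 2
  next 2 bits -> l2_idx = 3
  bottom 4 bits -> offset = 1

Answer: 2 3 1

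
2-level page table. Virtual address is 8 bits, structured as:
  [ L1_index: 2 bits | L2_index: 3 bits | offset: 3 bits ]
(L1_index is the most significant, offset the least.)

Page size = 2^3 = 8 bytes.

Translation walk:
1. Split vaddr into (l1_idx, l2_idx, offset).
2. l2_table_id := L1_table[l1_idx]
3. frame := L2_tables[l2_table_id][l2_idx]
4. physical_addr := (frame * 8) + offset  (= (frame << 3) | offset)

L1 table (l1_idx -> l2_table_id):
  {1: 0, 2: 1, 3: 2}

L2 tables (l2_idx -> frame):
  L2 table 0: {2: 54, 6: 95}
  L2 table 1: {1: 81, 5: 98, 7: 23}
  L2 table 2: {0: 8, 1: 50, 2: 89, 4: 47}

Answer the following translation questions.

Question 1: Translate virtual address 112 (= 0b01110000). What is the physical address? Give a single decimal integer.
Answer: 760

Derivation:
vaddr = 112 = 0b01110000
Split: l1_idx=1, l2_idx=6, offset=0
L1[1] = 0
L2[0][6] = 95
paddr = 95 * 8 + 0 = 760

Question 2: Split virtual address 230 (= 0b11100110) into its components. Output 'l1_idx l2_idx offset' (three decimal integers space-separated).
Answer: 3 4 6

Derivation:
vaddr = 230 = 0b11100110
  top 2 bits -> l1_idx = 3
  next 3 bits -> l2_idx = 4
  bottom 3 bits -> offset = 6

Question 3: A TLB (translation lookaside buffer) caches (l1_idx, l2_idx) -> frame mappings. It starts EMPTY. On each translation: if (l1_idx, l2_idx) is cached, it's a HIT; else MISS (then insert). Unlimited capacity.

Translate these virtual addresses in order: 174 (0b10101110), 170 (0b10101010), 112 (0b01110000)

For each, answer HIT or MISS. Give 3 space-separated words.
vaddr=174: (2,5) not in TLB -> MISS, insert
vaddr=170: (2,5) in TLB -> HIT
vaddr=112: (1,6) not in TLB -> MISS, insert

Answer: MISS HIT MISS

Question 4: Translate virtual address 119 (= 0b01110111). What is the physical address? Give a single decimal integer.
Answer: 767

Derivation:
vaddr = 119 = 0b01110111
Split: l1_idx=1, l2_idx=6, offset=7
L1[1] = 0
L2[0][6] = 95
paddr = 95 * 8 + 7 = 767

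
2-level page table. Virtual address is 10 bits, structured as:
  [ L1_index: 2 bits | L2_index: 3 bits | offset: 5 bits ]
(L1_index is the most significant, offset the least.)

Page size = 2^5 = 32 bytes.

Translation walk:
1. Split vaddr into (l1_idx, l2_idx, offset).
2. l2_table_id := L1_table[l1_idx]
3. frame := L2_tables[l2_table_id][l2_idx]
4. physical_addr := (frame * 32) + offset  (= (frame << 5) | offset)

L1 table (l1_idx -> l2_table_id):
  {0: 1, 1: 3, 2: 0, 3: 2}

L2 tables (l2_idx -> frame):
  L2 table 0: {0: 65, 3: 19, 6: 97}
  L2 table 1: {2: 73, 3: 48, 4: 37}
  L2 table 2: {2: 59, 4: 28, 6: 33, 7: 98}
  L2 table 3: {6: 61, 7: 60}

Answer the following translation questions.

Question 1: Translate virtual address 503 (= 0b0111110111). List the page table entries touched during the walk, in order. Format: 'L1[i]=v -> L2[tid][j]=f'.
vaddr = 503 = 0b0111110111
Split: l1_idx=1, l2_idx=7, offset=23

Answer: L1[1]=3 -> L2[3][7]=60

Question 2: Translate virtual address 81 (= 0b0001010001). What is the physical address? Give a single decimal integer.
Answer: 2353

Derivation:
vaddr = 81 = 0b0001010001
Split: l1_idx=0, l2_idx=2, offset=17
L1[0] = 1
L2[1][2] = 73
paddr = 73 * 32 + 17 = 2353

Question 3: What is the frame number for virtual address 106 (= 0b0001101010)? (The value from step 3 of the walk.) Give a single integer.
vaddr = 106: l1_idx=0, l2_idx=3
L1[0] = 1; L2[1][3] = 48

Answer: 48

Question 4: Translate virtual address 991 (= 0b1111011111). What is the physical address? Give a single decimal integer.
vaddr = 991 = 0b1111011111
Split: l1_idx=3, l2_idx=6, offset=31
L1[3] = 2
L2[2][6] = 33
paddr = 33 * 32 + 31 = 1087

Answer: 1087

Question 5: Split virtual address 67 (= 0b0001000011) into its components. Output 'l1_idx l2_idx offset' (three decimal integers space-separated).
vaddr = 67 = 0b0001000011
  top 2 bits -> l1_idx = 0
  next 3 bits -> l2_idx = 2
  bottom 5 bits -> offset = 3

Answer: 0 2 3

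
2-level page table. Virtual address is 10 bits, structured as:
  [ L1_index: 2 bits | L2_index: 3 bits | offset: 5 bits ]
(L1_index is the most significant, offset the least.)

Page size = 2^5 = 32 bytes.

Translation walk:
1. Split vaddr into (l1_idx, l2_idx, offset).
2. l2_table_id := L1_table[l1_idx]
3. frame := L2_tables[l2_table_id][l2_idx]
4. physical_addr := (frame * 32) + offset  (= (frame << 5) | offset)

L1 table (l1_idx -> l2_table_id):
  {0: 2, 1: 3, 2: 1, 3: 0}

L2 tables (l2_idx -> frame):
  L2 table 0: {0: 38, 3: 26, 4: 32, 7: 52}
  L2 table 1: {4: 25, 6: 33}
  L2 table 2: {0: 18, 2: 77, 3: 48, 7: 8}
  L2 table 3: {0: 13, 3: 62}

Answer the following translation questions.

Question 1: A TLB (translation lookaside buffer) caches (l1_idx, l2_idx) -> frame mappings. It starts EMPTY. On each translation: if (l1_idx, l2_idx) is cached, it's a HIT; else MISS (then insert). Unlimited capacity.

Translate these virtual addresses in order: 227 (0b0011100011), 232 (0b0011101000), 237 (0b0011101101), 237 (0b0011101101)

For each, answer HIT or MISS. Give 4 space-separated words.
vaddr=227: (0,7) not in TLB -> MISS, insert
vaddr=232: (0,7) in TLB -> HIT
vaddr=237: (0,7) in TLB -> HIT
vaddr=237: (0,7) in TLB -> HIT

Answer: MISS HIT HIT HIT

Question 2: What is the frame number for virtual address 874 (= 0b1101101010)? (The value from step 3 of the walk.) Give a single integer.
Answer: 26

Derivation:
vaddr = 874: l1_idx=3, l2_idx=3
L1[3] = 0; L2[0][3] = 26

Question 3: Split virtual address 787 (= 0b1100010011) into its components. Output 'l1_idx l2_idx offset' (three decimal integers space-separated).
Answer: 3 0 19

Derivation:
vaddr = 787 = 0b1100010011
  top 2 bits -> l1_idx = 3
  next 3 bits -> l2_idx = 0
  bottom 5 bits -> offset = 19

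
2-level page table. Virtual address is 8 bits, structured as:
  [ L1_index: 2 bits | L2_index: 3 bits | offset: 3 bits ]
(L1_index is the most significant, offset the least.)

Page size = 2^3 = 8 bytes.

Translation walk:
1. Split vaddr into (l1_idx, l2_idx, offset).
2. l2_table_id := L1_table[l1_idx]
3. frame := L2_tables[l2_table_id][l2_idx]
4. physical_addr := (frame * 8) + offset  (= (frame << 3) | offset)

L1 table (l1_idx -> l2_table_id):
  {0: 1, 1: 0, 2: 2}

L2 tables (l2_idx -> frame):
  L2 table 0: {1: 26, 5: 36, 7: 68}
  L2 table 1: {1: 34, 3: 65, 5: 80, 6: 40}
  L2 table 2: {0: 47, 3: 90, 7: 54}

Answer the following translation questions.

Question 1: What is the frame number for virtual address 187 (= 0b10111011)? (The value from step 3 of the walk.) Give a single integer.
vaddr = 187: l1_idx=2, l2_idx=7
L1[2] = 2; L2[2][7] = 54

Answer: 54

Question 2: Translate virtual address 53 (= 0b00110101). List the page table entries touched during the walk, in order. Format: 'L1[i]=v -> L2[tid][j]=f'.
Answer: L1[0]=1 -> L2[1][6]=40

Derivation:
vaddr = 53 = 0b00110101
Split: l1_idx=0, l2_idx=6, offset=5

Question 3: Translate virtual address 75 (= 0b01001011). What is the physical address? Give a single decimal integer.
Answer: 211

Derivation:
vaddr = 75 = 0b01001011
Split: l1_idx=1, l2_idx=1, offset=3
L1[1] = 0
L2[0][1] = 26
paddr = 26 * 8 + 3 = 211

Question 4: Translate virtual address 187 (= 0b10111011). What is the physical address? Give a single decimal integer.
Answer: 435

Derivation:
vaddr = 187 = 0b10111011
Split: l1_idx=2, l2_idx=7, offset=3
L1[2] = 2
L2[2][7] = 54
paddr = 54 * 8 + 3 = 435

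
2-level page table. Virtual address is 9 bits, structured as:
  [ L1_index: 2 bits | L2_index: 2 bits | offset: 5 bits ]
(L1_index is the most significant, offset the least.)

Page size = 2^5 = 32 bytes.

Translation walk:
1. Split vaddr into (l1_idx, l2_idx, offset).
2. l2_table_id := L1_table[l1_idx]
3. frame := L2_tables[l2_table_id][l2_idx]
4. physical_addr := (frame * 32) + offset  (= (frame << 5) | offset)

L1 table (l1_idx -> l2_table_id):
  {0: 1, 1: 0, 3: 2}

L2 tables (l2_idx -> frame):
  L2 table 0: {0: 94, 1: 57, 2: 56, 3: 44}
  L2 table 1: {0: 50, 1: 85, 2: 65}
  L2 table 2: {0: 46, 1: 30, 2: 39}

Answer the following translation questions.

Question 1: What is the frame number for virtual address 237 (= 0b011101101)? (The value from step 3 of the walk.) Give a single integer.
vaddr = 237: l1_idx=1, l2_idx=3
L1[1] = 0; L2[0][3] = 44

Answer: 44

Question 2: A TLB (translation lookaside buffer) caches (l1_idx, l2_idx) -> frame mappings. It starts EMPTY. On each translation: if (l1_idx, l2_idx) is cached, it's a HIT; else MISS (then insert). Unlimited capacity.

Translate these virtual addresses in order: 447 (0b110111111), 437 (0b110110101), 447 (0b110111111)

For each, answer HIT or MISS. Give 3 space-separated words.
Answer: MISS HIT HIT

Derivation:
vaddr=447: (3,1) not in TLB -> MISS, insert
vaddr=437: (3,1) in TLB -> HIT
vaddr=447: (3,1) in TLB -> HIT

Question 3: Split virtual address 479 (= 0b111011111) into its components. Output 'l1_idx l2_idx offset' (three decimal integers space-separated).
Answer: 3 2 31

Derivation:
vaddr = 479 = 0b111011111
  top 2 bits -> l1_idx = 3
  next 2 bits -> l2_idx = 2
  bottom 5 bits -> offset = 31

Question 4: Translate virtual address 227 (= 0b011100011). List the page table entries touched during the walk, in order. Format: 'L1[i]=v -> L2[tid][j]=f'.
vaddr = 227 = 0b011100011
Split: l1_idx=1, l2_idx=3, offset=3

Answer: L1[1]=0 -> L2[0][3]=44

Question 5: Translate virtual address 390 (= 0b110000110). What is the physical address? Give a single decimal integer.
Answer: 1478

Derivation:
vaddr = 390 = 0b110000110
Split: l1_idx=3, l2_idx=0, offset=6
L1[3] = 2
L2[2][0] = 46
paddr = 46 * 32 + 6 = 1478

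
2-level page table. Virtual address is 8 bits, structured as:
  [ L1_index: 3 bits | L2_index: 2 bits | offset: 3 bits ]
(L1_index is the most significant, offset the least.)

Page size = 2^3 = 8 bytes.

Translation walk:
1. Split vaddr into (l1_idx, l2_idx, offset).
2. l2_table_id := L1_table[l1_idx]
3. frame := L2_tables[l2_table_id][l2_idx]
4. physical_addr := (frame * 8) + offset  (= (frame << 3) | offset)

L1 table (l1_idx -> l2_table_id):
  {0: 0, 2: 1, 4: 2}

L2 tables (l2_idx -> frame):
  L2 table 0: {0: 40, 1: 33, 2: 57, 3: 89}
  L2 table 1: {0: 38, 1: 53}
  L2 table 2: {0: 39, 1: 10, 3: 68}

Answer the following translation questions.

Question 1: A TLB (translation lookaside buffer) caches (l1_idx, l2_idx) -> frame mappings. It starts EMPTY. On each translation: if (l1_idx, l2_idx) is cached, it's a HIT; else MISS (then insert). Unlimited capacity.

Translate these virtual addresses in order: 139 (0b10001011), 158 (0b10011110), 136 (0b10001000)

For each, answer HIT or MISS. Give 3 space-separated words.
vaddr=139: (4,1) not in TLB -> MISS, insert
vaddr=158: (4,3) not in TLB -> MISS, insert
vaddr=136: (4,1) in TLB -> HIT

Answer: MISS MISS HIT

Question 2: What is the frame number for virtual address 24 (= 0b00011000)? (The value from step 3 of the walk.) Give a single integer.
vaddr = 24: l1_idx=0, l2_idx=3
L1[0] = 0; L2[0][3] = 89

Answer: 89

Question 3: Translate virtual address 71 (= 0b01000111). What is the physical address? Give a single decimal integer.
Answer: 311

Derivation:
vaddr = 71 = 0b01000111
Split: l1_idx=2, l2_idx=0, offset=7
L1[2] = 1
L2[1][0] = 38
paddr = 38 * 8 + 7 = 311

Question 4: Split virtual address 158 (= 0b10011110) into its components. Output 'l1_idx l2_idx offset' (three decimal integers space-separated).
Answer: 4 3 6

Derivation:
vaddr = 158 = 0b10011110
  top 3 bits -> l1_idx = 4
  next 2 bits -> l2_idx = 3
  bottom 3 bits -> offset = 6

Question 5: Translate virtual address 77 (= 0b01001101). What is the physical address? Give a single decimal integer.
Answer: 429

Derivation:
vaddr = 77 = 0b01001101
Split: l1_idx=2, l2_idx=1, offset=5
L1[2] = 1
L2[1][1] = 53
paddr = 53 * 8 + 5 = 429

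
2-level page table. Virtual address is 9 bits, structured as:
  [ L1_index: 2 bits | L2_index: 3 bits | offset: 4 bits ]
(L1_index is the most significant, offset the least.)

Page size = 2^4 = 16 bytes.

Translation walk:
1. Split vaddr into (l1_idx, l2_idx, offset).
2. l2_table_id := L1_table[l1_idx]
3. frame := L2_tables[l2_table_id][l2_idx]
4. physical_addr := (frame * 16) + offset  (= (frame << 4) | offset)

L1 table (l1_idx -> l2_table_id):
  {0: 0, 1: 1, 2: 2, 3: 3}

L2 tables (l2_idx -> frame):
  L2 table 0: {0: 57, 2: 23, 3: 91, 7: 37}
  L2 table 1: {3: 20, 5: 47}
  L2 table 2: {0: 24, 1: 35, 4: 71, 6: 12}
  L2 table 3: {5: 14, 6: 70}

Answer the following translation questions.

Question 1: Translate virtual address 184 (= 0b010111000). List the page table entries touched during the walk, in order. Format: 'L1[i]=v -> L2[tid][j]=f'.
Answer: L1[1]=1 -> L2[1][3]=20

Derivation:
vaddr = 184 = 0b010111000
Split: l1_idx=1, l2_idx=3, offset=8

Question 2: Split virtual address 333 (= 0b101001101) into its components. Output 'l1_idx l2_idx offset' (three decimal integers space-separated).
Answer: 2 4 13

Derivation:
vaddr = 333 = 0b101001101
  top 2 bits -> l1_idx = 2
  next 3 bits -> l2_idx = 4
  bottom 4 bits -> offset = 13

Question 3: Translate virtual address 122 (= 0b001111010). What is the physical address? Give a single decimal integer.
Answer: 602

Derivation:
vaddr = 122 = 0b001111010
Split: l1_idx=0, l2_idx=7, offset=10
L1[0] = 0
L2[0][7] = 37
paddr = 37 * 16 + 10 = 602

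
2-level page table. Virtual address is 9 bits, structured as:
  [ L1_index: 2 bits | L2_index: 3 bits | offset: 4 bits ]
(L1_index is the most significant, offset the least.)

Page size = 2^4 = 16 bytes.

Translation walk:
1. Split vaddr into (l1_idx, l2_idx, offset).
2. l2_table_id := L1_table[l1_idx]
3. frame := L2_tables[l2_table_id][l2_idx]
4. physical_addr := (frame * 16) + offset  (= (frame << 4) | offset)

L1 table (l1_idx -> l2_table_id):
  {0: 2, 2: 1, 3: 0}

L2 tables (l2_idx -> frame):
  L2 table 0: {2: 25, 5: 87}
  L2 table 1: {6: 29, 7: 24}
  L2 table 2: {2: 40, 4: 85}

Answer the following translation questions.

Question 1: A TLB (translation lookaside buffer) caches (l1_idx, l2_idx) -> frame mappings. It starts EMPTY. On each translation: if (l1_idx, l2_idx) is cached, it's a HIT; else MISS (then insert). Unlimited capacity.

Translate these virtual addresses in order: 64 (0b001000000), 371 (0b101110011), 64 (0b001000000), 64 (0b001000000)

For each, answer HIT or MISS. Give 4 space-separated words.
vaddr=64: (0,4) not in TLB -> MISS, insert
vaddr=371: (2,7) not in TLB -> MISS, insert
vaddr=64: (0,4) in TLB -> HIT
vaddr=64: (0,4) in TLB -> HIT

Answer: MISS MISS HIT HIT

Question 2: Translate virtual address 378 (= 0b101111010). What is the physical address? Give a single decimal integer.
Answer: 394

Derivation:
vaddr = 378 = 0b101111010
Split: l1_idx=2, l2_idx=7, offset=10
L1[2] = 1
L2[1][7] = 24
paddr = 24 * 16 + 10 = 394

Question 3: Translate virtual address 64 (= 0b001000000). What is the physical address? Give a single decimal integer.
Answer: 1360

Derivation:
vaddr = 64 = 0b001000000
Split: l1_idx=0, l2_idx=4, offset=0
L1[0] = 2
L2[2][4] = 85
paddr = 85 * 16 + 0 = 1360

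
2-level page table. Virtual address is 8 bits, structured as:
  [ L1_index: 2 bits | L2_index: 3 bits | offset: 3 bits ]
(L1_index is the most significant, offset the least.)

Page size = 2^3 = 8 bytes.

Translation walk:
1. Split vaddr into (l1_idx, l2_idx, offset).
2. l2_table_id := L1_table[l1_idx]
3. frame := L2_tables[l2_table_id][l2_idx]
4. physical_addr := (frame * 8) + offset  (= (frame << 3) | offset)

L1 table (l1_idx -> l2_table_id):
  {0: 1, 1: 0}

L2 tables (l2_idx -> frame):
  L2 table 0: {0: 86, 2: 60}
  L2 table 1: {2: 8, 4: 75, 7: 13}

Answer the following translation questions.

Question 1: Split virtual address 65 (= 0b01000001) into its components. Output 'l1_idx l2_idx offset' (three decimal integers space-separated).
vaddr = 65 = 0b01000001
  top 2 bits -> l1_idx = 1
  next 3 bits -> l2_idx = 0
  bottom 3 bits -> offset = 1

Answer: 1 0 1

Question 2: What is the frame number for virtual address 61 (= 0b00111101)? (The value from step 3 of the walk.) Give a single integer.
vaddr = 61: l1_idx=0, l2_idx=7
L1[0] = 1; L2[1][7] = 13

Answer: 13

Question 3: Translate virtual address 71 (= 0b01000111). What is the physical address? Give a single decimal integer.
vaddr = 71 = 0b01000111
Split: l1_idx=1, l2_idx=0, offset=7
L1[1] = 0
L2[0][0] = 86
paddr = 86 * 8 + 7 = 695

Answer: 695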